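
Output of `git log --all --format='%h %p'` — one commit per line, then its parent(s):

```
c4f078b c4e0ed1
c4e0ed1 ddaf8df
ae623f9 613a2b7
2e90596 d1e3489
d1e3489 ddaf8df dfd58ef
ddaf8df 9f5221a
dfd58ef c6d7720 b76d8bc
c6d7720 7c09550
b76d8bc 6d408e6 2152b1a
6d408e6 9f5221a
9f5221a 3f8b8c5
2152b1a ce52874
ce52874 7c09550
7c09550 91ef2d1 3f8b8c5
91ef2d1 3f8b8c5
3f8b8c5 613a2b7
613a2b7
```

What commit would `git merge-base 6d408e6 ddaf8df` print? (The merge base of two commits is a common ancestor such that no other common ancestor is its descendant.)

9f5221a

Ancestors of 6d408e6: {3f8b8c5, 613a2b7, 6d408e6, 9f5221a}.
Ancestors of ddaf8df: {3f8b8c5, 613a2b7, 9f5221a, ddaf8df}.
Common ancestors: {3f8b8c5, 613a2b7, 9f5221a}.
Among these, 9f5221a is not an ancestor of any other common ancestor — it is the merge base.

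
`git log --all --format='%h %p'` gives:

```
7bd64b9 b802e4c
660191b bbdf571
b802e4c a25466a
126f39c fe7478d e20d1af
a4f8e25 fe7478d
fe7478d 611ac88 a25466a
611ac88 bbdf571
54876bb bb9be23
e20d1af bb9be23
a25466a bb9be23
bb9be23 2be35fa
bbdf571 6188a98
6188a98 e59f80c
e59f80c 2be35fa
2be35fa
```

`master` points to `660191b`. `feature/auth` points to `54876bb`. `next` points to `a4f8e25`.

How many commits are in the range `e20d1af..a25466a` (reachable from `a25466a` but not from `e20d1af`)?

Reachable from a25466a: {2be35fa, a25466a, bb9be23}.
Reachable from e20d1af: {2be35fa, bb9be23, e20d1af}.
In a25466a's history but not e20d1af's: {a25466a} — 1 commit.

1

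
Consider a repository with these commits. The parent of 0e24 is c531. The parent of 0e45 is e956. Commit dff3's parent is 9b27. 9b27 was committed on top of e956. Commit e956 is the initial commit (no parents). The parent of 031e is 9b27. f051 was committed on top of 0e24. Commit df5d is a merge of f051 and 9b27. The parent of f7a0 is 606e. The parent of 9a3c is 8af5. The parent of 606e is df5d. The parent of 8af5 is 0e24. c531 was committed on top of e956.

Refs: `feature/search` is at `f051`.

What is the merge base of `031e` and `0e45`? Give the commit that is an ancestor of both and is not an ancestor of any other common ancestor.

Ancestors of 031e: {031e, 9b27, e956}.
Ancestors of 0e45: {0e45, e956}.
Common ancestors: {e956}.
The only common ancestor is e956, so it is the merge base.

e956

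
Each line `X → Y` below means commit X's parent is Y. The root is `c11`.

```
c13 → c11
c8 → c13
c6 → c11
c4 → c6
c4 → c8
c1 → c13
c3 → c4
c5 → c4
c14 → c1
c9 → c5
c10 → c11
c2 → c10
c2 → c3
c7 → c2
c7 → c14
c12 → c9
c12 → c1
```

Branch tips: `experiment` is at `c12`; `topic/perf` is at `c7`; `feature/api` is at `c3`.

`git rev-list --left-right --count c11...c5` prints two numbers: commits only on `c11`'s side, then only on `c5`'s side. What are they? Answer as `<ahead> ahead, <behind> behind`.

0 ahead, 5 behind

Reachable from c11: {c11}.
Reachable from c5: {c11, c13, c4, c5, c6, c8}.
Only in c11's history (ahead): {} — 0.
Only in c5's history (behind): {c13, c4, c5, c6, c8} — 5.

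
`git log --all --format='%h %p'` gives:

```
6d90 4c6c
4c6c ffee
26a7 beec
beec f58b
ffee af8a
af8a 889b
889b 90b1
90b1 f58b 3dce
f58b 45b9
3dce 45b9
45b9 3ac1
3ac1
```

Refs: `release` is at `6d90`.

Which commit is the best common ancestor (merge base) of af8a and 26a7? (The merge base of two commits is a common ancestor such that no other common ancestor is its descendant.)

f58b

Ancestors of af8a: {3ac1, 3dce, 45b9, 889b, 90b1, af8a, f58b}.
Ancestors of 26a7: {26a7, 3ac1, 45b9, beec, f58b}.
Common ancestors: {3ac1, 45b9, f58b}.
Among these, f58b is not an ancestor of any other common ancestor — it is the merge base.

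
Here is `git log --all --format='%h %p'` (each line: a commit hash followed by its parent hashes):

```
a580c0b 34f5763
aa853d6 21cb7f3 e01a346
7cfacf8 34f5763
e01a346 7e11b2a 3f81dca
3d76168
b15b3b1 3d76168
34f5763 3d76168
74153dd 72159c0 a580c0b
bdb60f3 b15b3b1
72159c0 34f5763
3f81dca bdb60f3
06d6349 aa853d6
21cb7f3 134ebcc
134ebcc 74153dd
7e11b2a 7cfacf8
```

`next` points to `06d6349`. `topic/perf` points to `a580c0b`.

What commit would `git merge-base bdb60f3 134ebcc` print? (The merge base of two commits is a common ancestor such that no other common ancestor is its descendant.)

3d76168

Ancestors of bdb60f3: {3d76168, b15b3b1, bdb60f3}.
Ancestors of 134ebcc: {134ebcc, 34f5763, 3d76168, 72159c0, 74153dd, a580c0b}.
Common ancestors: {3d76168}.
The only common ancestor is 3d76168, so it is the merge base.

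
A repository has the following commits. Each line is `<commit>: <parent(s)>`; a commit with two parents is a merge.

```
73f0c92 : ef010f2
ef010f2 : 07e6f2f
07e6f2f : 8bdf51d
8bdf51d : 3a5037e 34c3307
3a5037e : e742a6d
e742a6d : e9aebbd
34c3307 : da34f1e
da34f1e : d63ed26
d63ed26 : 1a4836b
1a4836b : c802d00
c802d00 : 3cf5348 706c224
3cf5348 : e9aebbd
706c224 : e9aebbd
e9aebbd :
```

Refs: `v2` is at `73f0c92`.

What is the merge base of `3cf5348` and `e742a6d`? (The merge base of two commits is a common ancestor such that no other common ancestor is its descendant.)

Ancestors of 3cf5348: {3cf5348, e9aebbd}.
Ancestors of e742a6d: {e742a6d, e9aebbd}.
Common ancestors: {e9aebbd}.
The only common ancestor is e9aebbd, so it is the merge base.

e9aebbd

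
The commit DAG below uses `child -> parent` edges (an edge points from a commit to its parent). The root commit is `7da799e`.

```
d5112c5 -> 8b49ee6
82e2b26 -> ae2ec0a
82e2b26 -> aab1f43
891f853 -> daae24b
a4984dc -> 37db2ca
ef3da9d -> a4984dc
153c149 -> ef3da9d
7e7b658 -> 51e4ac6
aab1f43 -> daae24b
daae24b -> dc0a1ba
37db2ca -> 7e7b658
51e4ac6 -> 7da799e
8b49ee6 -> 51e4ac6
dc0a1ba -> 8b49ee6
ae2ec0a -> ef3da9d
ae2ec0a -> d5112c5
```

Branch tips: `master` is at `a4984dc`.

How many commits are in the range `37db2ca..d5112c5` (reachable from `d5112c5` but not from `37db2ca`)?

Reachable from d5112c5: {51e4ac6, 7da799e, 8b49ee6, d5112c5}.
Reachable from 37db2ca: {37db2ca, 51e4ac6, 7da799e, 7e7b658}.
In d5112c5's history but not 37db2ca's: {8b49ee6, d5112c5} — 2 commits.

2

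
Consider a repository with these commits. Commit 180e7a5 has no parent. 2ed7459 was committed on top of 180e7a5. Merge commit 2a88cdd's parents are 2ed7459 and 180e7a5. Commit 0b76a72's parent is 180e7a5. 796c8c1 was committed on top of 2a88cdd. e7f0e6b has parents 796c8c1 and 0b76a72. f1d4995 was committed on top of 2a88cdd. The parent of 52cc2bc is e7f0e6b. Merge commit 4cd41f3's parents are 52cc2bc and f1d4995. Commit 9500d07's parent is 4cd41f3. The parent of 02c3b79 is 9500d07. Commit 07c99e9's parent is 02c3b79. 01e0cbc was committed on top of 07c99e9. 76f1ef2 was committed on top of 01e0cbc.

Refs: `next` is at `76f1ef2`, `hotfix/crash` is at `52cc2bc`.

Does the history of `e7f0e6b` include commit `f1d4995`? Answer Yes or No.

Ancestors of e7f0e6b: {0b76a72, 180e7a5, 2a88cdd, 2ed7459, 796c8c1, e7f0e6b}.
f1d4995 is not in that set, so it is not an ancestor of e7f0e6b.

No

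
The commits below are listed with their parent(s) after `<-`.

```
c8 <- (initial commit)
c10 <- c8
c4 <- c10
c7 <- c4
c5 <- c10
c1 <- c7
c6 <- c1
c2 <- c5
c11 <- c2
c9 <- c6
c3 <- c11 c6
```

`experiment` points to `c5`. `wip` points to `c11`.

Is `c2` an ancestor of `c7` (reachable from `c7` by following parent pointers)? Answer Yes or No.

No

Ancestors of c7: {c10, c4, c7, c8}.
c2 is not in that set, so it is not an ancestor of c7.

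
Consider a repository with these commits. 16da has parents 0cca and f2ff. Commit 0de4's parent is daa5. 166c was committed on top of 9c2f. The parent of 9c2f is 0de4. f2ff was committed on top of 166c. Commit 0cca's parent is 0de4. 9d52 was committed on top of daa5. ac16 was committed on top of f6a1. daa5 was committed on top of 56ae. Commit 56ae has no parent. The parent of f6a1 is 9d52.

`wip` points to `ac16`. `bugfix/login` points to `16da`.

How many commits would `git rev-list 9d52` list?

Walking parent pointers from 9d52: reachable set = {56ae, 9d52, daa5}.
That is 3 commits.

3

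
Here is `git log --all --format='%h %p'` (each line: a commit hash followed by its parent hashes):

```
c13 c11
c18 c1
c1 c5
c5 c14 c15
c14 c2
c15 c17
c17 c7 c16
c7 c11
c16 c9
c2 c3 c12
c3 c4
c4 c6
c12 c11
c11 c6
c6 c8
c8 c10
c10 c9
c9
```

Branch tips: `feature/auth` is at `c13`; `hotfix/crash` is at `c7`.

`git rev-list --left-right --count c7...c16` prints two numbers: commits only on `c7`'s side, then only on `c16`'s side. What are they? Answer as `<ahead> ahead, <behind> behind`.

5 ahead, 1 behind

Reachable from c7: {c10, c11, c6, c7, c8, c9}.
Reachable from c16: {c16, c9}.
Only in c7's history (ahead): {c10, c11, c6, c7, c8} — 5.
Only in c16's history (behind): {c16} — 1.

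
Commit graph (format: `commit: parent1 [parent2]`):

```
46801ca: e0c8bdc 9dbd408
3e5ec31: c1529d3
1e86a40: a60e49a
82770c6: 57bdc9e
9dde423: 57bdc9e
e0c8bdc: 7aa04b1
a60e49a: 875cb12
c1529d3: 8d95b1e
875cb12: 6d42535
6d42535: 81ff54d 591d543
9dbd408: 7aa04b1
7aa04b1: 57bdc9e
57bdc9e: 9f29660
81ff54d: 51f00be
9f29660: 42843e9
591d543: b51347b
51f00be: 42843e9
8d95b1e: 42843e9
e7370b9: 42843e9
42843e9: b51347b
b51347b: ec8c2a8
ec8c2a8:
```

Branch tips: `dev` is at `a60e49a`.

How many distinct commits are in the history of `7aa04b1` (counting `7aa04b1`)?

Walking parent pointers from 7aa04b1: reachable set = {42843e9, 57bdc9e, 7aa04b1, 9f29660, b51347b, ec8c2a8}.
That is 6 commits.

6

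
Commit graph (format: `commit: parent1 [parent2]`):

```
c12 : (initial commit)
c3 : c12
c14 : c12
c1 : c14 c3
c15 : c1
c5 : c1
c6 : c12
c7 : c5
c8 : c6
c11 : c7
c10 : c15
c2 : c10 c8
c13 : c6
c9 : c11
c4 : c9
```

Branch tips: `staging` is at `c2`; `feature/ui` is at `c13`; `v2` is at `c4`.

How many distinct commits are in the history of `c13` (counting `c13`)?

Walking parent pointers from c13: reachable set = {c12, c13, c6}.
That is 3 commits.

3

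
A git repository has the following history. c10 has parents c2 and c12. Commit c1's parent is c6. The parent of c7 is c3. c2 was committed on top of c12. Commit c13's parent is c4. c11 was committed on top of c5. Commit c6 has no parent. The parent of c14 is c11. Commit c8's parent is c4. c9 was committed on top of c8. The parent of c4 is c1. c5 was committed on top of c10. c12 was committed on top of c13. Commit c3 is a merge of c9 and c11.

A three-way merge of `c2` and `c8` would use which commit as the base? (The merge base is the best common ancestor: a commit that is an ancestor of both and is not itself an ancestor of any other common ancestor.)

c4

Ancestors of c2: {c1, c12, c13, c2, c4, c6}.
Ancestors of c8: {c1, c4, c6, c8}.
Common ancestors: {c1, c4, c6}.
Among these, c4 is not an ancestor of any other common ancestor — it is the merge base.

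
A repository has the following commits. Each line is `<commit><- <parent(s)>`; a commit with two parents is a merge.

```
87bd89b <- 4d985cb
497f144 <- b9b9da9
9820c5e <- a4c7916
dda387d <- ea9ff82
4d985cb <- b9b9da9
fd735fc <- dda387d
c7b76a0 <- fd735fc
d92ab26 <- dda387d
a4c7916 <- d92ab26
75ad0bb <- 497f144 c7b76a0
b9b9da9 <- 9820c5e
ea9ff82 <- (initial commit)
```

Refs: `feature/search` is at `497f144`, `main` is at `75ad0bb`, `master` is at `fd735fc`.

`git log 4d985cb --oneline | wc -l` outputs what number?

Walking parent pointers from 4d985cb: reachable set = {4d985cb, 9820c5e, a4c7916, b9b9da9, d92ab26, dda387d, ea9ff82}.
That is 7 commits.

7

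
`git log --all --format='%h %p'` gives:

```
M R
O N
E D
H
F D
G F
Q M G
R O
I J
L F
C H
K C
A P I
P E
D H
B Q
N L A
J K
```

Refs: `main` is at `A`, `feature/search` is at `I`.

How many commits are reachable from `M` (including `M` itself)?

15

Walking parent pointers from M: reachable set = {A, C, D, E, F, H, I, J, K, L, M, N, O, P, R}.
That is 15 commits.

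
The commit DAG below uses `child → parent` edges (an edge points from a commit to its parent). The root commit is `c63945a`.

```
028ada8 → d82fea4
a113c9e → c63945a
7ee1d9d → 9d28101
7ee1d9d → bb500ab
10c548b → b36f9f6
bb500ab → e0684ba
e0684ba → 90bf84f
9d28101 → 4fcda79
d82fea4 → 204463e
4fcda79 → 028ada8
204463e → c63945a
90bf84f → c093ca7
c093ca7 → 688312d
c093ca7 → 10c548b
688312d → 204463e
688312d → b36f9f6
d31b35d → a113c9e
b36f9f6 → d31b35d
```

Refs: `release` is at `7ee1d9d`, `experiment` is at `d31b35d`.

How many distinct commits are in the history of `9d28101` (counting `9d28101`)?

6

Walking parent pointers from 9d28101: reachable set = {028ada8, 204463e, 4fcda79, 9d28101, c63945a, d82fea4}.
That is 6 commits.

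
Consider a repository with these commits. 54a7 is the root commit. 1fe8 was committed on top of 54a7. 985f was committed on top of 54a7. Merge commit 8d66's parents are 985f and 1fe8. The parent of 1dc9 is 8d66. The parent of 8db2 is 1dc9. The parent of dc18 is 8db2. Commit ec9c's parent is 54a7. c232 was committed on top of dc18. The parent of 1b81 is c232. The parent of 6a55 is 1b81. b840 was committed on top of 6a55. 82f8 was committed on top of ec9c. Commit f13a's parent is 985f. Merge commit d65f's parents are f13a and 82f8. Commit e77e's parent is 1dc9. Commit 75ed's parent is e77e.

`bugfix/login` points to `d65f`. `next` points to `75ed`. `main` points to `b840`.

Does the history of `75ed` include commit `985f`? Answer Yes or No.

Yes

Ancestors of 75ed (commits reachable by following parents): {1dc9, 1fe8, 54a7, 75ed, 8d66, 985f, e77e}.
985f is in that set, so it is an ancestor of 75ed.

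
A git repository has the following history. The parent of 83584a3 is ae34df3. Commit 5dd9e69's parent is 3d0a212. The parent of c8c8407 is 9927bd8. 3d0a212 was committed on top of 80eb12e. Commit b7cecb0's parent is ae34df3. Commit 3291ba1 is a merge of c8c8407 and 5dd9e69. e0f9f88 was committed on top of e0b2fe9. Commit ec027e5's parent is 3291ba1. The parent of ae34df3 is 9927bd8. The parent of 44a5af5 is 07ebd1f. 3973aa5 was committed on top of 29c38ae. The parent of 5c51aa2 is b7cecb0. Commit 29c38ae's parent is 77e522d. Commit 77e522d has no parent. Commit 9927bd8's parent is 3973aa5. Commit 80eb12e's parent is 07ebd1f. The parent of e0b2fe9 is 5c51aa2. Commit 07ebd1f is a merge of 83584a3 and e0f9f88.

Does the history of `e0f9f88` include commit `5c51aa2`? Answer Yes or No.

Yes

Ancestors of e0f9f88 (commits reachable by following parents): {29c38ae, 3973aa5, 5c51aa2, 77e522d, 9927bd8, ae34df3, b7cecb0, e0b2fe9, e0f9f88}.
5c51aa2 is in that set, so it is an ancestor of e0f9f88.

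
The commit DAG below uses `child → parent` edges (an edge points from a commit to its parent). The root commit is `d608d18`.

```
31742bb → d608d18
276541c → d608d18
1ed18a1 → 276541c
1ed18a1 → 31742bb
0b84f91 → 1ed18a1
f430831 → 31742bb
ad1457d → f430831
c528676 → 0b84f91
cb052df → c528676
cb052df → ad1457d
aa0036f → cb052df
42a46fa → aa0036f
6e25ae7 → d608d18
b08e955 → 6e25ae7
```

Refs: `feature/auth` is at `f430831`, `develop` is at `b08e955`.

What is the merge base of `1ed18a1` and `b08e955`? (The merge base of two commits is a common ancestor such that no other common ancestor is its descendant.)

Ancestors of 1ed18a1: {1ed18a1, 276541c, 31742bb, d608d18}.
Ancestors of b08e955: {6e25ae7, b08e955, d608d18}.
Common ancestors: {d608d18}.
The only common ancestor is d608d18, so it is the merge base.

d608d18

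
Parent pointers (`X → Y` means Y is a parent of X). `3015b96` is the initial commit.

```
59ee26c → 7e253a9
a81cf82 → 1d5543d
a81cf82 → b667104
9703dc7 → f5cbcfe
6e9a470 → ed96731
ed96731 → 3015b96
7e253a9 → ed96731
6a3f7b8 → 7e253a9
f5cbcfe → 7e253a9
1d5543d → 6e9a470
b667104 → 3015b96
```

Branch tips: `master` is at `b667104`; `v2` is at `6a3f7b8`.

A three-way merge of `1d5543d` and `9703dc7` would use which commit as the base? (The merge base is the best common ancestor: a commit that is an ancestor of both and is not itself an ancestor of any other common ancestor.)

ed96731

Ancestors of 1d5543d: {1d5543d, 3015b96, 6e9a470, ed96731}.
Ancestors of 9703dc7: {3015b96, 7e253a9, 9703dc7, ed96731, f5cbcfe}.
Common ancestors: {3015b96, ed96731}.
Among these, ed96731 is not an ancestor of any other common ancestor — it is the merge base.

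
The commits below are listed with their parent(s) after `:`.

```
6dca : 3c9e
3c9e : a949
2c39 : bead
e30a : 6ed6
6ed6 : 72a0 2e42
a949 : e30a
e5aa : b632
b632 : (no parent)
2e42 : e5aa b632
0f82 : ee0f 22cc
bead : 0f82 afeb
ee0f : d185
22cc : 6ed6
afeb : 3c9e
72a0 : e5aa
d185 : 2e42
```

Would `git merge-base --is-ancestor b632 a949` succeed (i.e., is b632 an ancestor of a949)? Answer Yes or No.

Ancestors of a949 (commits reachable by following parents): {2e42, 6ed6, 72a0, a949, b632, e30a, e5aa}.
b632 is in that set, so it is an ancestor of a949.

Yes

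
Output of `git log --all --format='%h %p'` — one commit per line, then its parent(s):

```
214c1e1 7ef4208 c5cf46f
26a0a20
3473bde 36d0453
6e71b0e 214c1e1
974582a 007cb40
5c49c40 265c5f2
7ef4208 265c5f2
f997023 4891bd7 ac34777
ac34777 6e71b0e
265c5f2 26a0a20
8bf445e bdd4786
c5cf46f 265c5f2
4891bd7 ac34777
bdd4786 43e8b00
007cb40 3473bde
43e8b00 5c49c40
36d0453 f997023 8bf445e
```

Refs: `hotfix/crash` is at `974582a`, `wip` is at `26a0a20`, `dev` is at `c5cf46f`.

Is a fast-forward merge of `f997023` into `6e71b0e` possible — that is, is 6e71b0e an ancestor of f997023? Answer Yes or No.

A fast-forward from 6e71b0e to f997023 is possible iff 6e71b0e is an ancestor of f997023.
Ancestors of f997023: {214c1e1, 265c5f2, 26a0a20, 4891bd7, 6e71b0e, 7ef4208, ac34777, c5cf46f, f997023}.
6e71b0e is among them, so fast-forward is possible.

Yes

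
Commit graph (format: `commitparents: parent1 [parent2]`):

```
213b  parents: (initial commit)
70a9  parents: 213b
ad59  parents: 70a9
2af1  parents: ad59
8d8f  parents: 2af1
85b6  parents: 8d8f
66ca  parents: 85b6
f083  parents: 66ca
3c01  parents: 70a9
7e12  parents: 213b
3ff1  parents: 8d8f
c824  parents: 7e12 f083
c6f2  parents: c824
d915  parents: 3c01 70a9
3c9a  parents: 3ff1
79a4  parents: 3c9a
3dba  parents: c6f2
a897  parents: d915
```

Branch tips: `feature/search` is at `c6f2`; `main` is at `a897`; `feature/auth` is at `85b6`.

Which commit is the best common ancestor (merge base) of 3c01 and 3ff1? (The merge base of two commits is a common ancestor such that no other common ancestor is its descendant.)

Ancestors of 3c01: {213b, 3c01, 70a9}.
Ancestors of 3ff1: {213b, 2af1, 3ff1, 70a9, 8d8f, ad59}.
Common ancestors: {213b, 70a9}.
Among these, 70a9 is not an ancestor of any other common ancestor — it is the merge base.

70a9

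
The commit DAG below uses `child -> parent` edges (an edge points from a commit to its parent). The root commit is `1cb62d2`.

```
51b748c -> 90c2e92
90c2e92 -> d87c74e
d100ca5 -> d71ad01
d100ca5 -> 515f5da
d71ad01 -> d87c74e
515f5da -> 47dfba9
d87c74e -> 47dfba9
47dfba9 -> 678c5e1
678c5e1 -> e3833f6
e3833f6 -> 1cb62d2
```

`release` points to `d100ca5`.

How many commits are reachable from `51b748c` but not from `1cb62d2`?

Reachable from 51b748c: {1cb62d2, 47dfba9, 51b748c, 678c5e1, 90c2e92, d87c74e, e3833f6}.
Reachable from 1cb62d2: {1cb62d2}.
In 51b748c's history but not 1cb62d2's: {47dfba9, 51b748c, 678c5e1, 90c2e92, d87c74e, e3833f6} — 6 commits.

6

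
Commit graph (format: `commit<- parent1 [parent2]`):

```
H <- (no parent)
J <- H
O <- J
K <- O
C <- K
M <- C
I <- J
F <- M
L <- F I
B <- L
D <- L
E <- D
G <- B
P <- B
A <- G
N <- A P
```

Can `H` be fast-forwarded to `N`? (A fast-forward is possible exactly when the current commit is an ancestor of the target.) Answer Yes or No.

A fast-forward from H to N is possible iff H is an ancestor of N.
Ancestors of N: {A, B, C, F, G, H, I, J, K, L, M, N, O, P}.
H is among them, so fast-forward is possible.

Yes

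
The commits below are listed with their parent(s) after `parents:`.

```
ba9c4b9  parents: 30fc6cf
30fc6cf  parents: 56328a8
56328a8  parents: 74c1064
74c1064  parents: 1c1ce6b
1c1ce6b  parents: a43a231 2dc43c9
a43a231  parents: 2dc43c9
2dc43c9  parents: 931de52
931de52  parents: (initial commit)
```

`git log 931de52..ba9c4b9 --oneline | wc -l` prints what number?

Reachable from ba9c4b9: {1c1ce6b, 2dc43c9, 30fc6cf, 56328a8, 74c1064, 931de52, a43a231, ba9c4b9}.
Reachable from 931de52: {931de52}.
In ba9c4b9's history but not 931de52's: {1c1ce6b, 2dc43c9, 30fc6cf, 56328a8, 74c1064, a43a231, ba9c4b9} — 7 commits.

7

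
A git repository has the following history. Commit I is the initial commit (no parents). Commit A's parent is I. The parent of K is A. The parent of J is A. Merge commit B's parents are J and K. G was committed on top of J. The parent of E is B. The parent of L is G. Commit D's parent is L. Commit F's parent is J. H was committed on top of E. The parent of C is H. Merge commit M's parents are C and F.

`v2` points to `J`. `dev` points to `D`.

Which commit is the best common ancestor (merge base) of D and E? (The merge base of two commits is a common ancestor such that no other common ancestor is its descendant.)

Ancestors of D: {A, D, G, I, J, L}.
Ancestors of E: {A, B, E, I, J, K}.
Common ancestors: {A, I, J}.
Among these, J is not an ancestor of any other common ancestor — it is the merge base.

J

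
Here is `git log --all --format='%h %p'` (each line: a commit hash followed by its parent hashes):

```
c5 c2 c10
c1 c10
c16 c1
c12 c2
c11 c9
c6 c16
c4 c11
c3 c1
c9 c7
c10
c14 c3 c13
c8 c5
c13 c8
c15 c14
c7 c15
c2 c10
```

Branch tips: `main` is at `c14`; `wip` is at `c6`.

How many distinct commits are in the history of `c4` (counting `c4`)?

Walking parent pointers from c4: reachable set = {c1, c10, c11, c13, c14, c15, c2, c3, c4, c5, c7, c8, c9}.
That is 13 commits.

13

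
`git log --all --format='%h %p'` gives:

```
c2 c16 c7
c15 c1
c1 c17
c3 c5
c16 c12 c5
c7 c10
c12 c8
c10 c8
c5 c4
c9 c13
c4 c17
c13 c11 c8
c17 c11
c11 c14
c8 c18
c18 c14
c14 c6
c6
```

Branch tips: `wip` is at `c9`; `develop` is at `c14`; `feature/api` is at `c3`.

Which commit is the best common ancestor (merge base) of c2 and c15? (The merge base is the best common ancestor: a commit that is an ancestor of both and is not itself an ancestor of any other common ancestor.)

Ancestors of c2: {c10, c11, c12, c14, c16, c17, c18, c2, c4, c5, c6, c7, c8}.
Ancestors of c15: {c1, c11, c14, c15, c17, c6}.
Common ancestors: {c11, c14, c17, c6}.
Among these, c17 is not an ancestor of any other common ancestor — it is the merge base.

c17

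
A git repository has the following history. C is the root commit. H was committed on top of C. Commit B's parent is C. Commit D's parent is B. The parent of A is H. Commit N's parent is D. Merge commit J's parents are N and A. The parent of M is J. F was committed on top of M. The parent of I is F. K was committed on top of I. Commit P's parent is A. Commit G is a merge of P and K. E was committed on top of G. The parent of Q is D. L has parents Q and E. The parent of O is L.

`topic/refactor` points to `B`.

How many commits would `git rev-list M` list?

Walking parent pointers from M: reachable set = {A, B, C, D, H, J, M, N}.
That is 8 commits.

8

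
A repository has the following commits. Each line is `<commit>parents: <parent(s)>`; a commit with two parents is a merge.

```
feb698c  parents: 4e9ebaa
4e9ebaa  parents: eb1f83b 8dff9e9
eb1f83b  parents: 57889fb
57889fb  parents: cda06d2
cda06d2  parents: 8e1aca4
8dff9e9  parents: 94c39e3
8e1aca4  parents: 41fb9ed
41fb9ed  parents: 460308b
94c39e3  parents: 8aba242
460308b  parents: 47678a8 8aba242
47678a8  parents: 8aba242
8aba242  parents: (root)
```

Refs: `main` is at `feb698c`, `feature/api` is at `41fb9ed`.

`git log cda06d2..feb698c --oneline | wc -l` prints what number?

Reachable from feb698c: {41fb9ed, 460308b, 47678a8, 4e9ebaa, 57889fb, 8aba242, 8dff9e9, 8e1aca4, 94c39e3, cda06d2, eb1f83b, feb698c}.
Reachable from cda06d2: {41fb9ed, 460308b, 47678a8, 8aba242, 8e1aca4, cda06d2}.
In feb698c's history but not cda06d2's: {4e9ebaa, 57889fb, 8dff9e9, 94c39e3, eb1f83b, feb698c} — 6 commits.

6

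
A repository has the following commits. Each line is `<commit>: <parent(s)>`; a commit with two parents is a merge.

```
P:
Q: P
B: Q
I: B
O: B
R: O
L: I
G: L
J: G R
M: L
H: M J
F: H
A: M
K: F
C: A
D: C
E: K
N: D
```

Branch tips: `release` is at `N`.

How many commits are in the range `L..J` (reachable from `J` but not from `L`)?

Reachable from J: {B, G, I, J, L, O, P, Q, R}.
Reachable from L: {B, I, L, P, Q}.
In J's history but not L's: {G, J, O, R} — 4 commits.

4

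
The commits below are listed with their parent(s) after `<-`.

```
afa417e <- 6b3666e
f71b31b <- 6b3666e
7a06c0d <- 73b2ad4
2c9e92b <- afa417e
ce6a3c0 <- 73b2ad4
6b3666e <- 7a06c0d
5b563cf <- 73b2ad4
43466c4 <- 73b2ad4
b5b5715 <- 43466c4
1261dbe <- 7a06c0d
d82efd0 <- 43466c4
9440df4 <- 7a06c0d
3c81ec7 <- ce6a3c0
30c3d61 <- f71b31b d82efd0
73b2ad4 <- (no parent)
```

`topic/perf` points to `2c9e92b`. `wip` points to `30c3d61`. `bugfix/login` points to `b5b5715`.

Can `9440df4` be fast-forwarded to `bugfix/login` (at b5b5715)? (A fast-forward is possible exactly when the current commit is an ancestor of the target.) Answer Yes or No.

No

A fast-forward from 9440df4 to b5b5715 is possible iff 9440df4 is an ancestor of b5b5715.
Ancestors of b5b5715: {43466c4, 73b2ad4, b5b5715}.
9440df4 is not among them, so fast-forward is not possible.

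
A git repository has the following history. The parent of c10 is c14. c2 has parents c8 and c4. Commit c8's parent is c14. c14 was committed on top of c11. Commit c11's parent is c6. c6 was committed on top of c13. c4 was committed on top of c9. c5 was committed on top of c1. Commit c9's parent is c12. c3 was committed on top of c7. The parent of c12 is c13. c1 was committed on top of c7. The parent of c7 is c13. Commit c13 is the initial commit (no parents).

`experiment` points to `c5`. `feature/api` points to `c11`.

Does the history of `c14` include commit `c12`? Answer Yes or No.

Ancestors of c14: {c11, c13, c14, c6}.
c12 is not in that set, so it is not an ancestor of c14.

No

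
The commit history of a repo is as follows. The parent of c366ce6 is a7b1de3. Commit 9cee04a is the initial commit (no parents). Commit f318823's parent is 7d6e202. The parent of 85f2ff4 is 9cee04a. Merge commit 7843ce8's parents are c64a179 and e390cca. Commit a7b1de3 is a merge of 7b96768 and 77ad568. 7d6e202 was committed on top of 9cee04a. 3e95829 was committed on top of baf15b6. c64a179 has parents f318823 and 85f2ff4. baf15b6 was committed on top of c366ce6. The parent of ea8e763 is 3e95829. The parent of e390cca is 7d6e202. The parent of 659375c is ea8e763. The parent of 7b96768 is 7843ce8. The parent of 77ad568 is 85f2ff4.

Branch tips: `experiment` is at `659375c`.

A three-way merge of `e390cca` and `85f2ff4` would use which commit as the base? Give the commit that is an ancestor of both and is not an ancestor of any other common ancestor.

9cee04a

Ancestors of e390cca: {7d6e202, 9cee04a, e390cca}.
Ancestors of 85f2ff4: {85f2ff4, 9cee04a}.
Common ancestors: {9cee04a}.
The only common ancestor is 9cee04a, so it is the merge base.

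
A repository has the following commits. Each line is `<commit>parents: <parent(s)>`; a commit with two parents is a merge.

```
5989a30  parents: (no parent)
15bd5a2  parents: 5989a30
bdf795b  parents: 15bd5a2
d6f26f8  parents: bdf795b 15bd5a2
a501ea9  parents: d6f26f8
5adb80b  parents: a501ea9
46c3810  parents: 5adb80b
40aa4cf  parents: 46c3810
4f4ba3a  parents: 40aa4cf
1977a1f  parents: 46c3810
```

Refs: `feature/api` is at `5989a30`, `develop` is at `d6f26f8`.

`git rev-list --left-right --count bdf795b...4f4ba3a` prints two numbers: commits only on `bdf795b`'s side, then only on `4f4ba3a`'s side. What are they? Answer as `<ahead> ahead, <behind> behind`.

0 ahead, 6 behind

Reachable from bdf795b: {15bd5a2, 5989a30, bdf795b}.
Reachable from 4f4ba3a: {15bd5a2, 40aa4cf, 46c3810, 4f4ba3a, 5989a30, 5adb80b, a501ea9, bdf795b, d6f26f8}.
Only in bdf795b's history (ahead): {} — 0.
Only in 4f4ba3a's history (behind): {40aa4cf, 46c3810, 4f4ba3a, 5adb80b, a501ea9, d6f26f8} — 6.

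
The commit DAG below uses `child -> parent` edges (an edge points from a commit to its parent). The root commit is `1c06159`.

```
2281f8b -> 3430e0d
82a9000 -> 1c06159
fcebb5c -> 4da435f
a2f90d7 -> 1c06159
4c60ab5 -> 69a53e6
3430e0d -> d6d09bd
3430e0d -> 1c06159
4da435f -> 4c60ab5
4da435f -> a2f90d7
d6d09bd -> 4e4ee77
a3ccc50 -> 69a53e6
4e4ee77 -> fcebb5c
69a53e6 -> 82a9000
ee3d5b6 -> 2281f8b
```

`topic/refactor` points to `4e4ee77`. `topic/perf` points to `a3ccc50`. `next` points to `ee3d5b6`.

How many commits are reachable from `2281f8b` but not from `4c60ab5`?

Reachable from 2281f8b: {1c06159, 2281f8b, 3430e0d, 4c60ab5, 4da435f, 4e4ee77, 69a53e6, 82a9000, a2f90d7, d6d09bd, fcebb5c}.
Reachable from 4c60ab5: {1c06159, 4c60ab5, 69a53e6, 82a9000}.
In 2281f8b's history but not 4c60ab5's: {2281f8b, 3430e0d, 4da435f, 4e4ee77, a2f90d7, d6d09bd, fcebb5c} — 7 commits.

7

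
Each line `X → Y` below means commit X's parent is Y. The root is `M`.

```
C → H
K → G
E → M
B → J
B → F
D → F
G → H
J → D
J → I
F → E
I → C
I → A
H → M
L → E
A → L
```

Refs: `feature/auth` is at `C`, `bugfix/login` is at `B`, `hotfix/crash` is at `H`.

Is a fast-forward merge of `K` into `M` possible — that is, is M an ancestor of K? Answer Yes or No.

A fast-forward from M to K is possible iff M is an ancestor of K.
Ancestors of K: {G, H, K, M}.
M is among them, so fast-forward is possible.

Yes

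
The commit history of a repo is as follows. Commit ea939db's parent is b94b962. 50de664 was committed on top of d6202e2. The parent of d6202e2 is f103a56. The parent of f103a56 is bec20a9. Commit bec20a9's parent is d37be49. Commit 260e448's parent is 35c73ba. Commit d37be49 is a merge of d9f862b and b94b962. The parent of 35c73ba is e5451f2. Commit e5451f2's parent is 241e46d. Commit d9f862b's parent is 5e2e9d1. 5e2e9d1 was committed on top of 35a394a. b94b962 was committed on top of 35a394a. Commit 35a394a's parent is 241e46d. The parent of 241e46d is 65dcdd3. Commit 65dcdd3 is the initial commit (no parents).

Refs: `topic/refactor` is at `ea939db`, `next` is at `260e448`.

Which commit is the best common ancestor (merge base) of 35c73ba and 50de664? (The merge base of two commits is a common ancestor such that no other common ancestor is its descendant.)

241e46d

Ancestors of 35c73ba: {241e46d, 35c73ba, 65dcdd3, e5451f2}.
Ancestors of 50de664: {241e46d, 35a394a, 50de664, 5e2e9d1, 65dcdd3, b94b962, bec20a9, d37be49, d6202e2, d9f862b, f103a56}.
Common ancestors: {241e46d, 65dcdd3}.
Among these, 241e46d is not an ancestor of any other common ancestor — it is the merge base.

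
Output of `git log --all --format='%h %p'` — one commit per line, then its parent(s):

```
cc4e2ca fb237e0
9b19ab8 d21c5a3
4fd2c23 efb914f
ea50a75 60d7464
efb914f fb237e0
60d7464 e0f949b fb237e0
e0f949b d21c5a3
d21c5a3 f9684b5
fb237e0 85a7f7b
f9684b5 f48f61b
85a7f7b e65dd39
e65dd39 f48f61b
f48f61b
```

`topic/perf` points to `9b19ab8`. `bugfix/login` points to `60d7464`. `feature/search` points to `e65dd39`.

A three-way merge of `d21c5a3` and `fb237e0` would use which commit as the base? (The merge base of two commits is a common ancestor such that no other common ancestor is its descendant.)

Ancestors of d21c5a3: {d21c5a3, f48f61b, f9684b5}.
Ancestors of fb237e0: {85a7f7b, e65dd39, f48f61b, fb237e0}.
Common ancestors: {f48f61b}.
The only common ancestor is f48f61b, so it is the merge base.

f48f61b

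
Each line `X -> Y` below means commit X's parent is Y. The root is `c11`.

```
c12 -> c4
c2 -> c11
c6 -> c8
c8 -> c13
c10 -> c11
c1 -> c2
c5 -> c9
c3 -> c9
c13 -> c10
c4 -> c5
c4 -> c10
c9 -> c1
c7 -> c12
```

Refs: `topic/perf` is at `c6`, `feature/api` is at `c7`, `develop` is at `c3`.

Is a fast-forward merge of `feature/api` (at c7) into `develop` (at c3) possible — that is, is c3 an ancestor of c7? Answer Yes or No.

A fast-forward from c3 to c7 is possible iff c3 is an ancestor of c7.
Ancestors of c7: {c1, c10, c11, c12, c2, c4, c5, c7, c9}.
c3 is not among them, so fast-forward is not possible.

No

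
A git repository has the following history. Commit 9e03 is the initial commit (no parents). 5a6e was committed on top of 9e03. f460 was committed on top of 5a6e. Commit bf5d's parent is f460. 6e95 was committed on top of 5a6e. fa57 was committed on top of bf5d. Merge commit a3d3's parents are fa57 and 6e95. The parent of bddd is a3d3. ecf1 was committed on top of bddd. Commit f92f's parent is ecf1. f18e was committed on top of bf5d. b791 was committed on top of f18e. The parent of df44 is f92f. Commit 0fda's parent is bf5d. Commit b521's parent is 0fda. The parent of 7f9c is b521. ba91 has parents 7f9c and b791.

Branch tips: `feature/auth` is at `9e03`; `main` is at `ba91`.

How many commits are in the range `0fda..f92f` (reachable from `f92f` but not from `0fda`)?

6

Reachable from f92f: {5a6e, 6e95, 9e03, a3d3, bddd, bf5d, ecf1, f460, f92f, fa57}.
Reachable from 0fda: {0fda, 5a6e, 9e03, bf5d, f460}.
In f92f's history but not 0fda's: {6e95, a3d3, bddd, ecf1, f92f, fa57} — 6 commits.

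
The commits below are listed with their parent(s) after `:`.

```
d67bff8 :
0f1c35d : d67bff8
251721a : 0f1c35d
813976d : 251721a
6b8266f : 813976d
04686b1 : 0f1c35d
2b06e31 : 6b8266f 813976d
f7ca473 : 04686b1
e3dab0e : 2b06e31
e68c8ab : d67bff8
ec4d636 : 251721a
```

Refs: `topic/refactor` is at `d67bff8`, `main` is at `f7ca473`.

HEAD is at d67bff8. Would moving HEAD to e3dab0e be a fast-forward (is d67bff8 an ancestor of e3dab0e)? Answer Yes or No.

A fast-forward from d67bff8 to e3dab0e is possible iff d67bff8 is an ancestor of e3dab0e.
Ancestors of e3dab0e: {0f1c35d, 251721a, 2b06e31, 6b8266f, 813976d, d67bff8, e3dab0e}.
d67bff8 is among them, so fast-forward is possible.

Yes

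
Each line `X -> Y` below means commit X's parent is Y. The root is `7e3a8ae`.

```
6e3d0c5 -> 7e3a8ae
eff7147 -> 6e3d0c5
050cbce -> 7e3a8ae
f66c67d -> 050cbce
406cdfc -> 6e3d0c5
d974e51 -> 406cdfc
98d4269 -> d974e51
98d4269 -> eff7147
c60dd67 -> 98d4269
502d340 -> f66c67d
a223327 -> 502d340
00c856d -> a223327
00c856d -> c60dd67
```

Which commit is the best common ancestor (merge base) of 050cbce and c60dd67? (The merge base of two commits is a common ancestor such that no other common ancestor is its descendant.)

7e3a8ae

Ancestors of 050cbce: {050cbce, 7e3a8ae}.
Ancestors of c60dd67: {406cdfc, 6e3d0c5, 7e3a8ae, 98d4269, c60dd67, d974e51, eff7147}.
Common ancestors: {7e3a8ae}.
The only common ancestor is 7e3a8ae, so it is the merge base.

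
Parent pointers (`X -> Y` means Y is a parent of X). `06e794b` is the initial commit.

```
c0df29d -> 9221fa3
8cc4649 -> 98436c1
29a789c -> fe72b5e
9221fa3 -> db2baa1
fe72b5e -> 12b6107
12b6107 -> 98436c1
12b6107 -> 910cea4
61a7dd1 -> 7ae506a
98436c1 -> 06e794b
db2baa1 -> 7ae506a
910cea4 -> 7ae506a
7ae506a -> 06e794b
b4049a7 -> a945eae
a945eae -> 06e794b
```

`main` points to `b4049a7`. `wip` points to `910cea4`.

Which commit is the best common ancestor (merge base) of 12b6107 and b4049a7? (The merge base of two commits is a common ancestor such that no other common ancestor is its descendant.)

06e794b

Ancestors of 12b6107: {06e794b, 12b6107, 7ae506a, 910cea4, 98436c1}.
Ancestors of b4049a7: {06e794b, a945eae, b4049a7}.
Common ancestors: {06e794b}.
The only common ancestor is 06e794b, so it is the merge base.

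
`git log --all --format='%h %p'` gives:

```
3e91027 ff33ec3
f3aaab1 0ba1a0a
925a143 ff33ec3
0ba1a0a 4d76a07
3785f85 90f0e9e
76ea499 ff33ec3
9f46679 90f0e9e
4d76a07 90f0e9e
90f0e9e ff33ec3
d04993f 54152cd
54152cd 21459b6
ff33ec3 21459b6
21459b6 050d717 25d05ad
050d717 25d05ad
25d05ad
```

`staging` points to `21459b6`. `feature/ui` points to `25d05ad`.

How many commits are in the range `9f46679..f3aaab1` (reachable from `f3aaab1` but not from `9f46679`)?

Reachable from f3aaab1: {050d717, 0ba1a0a, 21459b6, 25d05ad, 4d76a07, 90f0e9e, f3aaab1, ff33ec3}.
Reachable from 9f46679: {050d717, 21459b6, 25d05ad, 90f0e9e, 9f46679, ff33ec3}.
In f3aaab1's history but not 9f46679's: {0ba1a0a, 4d76a07, f3aaab1} — 3 commits.

3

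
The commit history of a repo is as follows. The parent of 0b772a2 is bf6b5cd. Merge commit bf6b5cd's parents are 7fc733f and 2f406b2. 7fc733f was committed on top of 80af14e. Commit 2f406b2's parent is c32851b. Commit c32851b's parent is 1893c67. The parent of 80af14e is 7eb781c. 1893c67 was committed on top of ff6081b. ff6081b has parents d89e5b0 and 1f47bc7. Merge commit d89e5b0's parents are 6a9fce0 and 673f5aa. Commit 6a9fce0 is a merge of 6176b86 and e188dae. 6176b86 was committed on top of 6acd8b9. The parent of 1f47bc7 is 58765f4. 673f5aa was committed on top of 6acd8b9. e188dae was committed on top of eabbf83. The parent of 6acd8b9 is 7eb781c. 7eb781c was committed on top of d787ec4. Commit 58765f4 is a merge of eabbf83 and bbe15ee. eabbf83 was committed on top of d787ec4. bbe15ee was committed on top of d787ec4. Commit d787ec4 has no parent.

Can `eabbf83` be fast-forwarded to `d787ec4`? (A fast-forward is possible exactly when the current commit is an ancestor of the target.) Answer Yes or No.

No

A fast-forward from eabbf83 to d787ec4 is possible iff eabbf83 is an ancestor of d787ec4.
Ancestors of d787ec4: {d787ec4}.
eabbf83 is not among them, so fast-forward is not possible.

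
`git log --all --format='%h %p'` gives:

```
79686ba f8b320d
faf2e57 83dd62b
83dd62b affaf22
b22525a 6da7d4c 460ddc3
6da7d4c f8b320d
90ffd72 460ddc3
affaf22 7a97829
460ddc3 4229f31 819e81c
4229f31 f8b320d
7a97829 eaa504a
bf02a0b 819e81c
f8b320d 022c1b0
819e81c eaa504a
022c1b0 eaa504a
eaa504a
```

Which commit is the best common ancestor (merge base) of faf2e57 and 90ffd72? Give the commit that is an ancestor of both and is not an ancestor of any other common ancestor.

eaa504a

Ancestors of faf2e57: {7a97829, 83dd62b, affaf22, eaa504a, faf2e57}.
Ancestors of 90ffd72: {022c1b0, 4229f31, 460ddc3, 819e81c, 90ffd72, eaa504a, f8b320d}.
Common ancestors: {eaa504a}.
The only common ancestor is eaa504a, so it is the merge base.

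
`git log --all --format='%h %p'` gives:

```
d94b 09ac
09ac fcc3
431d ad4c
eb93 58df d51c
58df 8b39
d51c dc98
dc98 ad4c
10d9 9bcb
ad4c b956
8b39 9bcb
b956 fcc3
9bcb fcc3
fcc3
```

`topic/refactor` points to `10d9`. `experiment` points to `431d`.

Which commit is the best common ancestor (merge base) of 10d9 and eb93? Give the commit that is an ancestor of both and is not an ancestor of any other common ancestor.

9bcb

Ancestors of 10d9: {10d9, 9bcb, fcc3}.
Ancestors of eb93: {58df, 8b39, 9bcb, ad4c, b956, d51c, dc98, eb93, fcc3}.
Common ancestors: {9bcb, fcc3}.
Among these, 9bcb is not an ancestor of any other common ancestor — it is the merge base.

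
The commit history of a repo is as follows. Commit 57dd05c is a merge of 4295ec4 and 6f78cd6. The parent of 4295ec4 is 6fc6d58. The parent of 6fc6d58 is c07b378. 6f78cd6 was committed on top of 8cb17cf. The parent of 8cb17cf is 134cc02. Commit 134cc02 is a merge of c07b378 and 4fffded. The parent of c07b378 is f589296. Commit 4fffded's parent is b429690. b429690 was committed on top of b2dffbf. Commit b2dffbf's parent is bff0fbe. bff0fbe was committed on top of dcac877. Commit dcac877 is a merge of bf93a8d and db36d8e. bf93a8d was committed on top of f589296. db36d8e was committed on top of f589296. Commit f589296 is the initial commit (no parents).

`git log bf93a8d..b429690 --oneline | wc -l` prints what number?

5

Reachable from b429690: {b2dffbf, b429690, bf93a8d, bff0fbe, db36d8e, dcac877, f589296}.
Reachable from bf93a8d: {bf93a8d, f589296}.
In b429690's history but not bf93a8d's: {b2dffbf, b429690, bff0fbe, db36d8e, dcac877} — 5 commits.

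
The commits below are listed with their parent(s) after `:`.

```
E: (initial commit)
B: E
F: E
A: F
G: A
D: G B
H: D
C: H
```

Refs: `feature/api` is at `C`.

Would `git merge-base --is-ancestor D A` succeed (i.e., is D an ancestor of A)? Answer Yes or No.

Ancestors of A: {A, E, F}.
D is not in that set, so it is not an ancestor of A.

No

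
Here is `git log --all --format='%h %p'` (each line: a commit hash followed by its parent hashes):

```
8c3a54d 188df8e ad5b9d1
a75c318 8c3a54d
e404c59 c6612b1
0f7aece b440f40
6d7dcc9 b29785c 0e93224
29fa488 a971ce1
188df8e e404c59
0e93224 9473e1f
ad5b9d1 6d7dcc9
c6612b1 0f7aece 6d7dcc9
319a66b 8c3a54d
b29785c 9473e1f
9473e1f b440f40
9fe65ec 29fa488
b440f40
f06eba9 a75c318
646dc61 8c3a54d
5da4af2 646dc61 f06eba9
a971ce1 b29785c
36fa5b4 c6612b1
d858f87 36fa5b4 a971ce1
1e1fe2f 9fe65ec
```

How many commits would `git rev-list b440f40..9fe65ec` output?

5

Reachable from 9fe65ec: {29fa488, 9473e1f, 9fe65ec, a971ce1, b29785c, b440f40}.
Reachable from b440f40: {b440f40}.
In 9fe65ec's history but not b440f40's: {29fa488, 9473e1f, 9fe65ec, a971ce1, b29785c} — 5 commits.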